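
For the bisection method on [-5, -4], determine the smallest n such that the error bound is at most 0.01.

We need (b-a)/2^n ≤ 0.01
(-4 - (-5))/2^n ≤ 0.01
1/2^n ≤ 0.01
2^n ≥ 100
n ≥ log₂(100) = 6.64
n ≥ 7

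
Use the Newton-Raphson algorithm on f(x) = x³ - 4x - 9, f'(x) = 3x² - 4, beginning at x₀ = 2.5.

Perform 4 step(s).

f(x) = x³ - 4x - 9
f'(x) = 3x² - 4
x₀ = 2.5

Newton-Raphson formula: x_{n+1} = x_n - f(x_n)/f'(x_n)

Iteration 1:
  f(2.500000) = -3.375000
  f'(2.500000) = 14.750000
  x_1 = 2.500000 - (-3.375000)/14.750000 = 2.728814
Iteration 2:
  f(2.728814) = 0.404647
  f'(2.728814) = 18.339270
  x_2 = 2.728814 - 0.404647/18.339270 = 2.706749
Iteration 3:
  f(2.706749) = 0.003975
  f'(2.706749) = 17.979471
  x_3 = 2.706749 - 0.003975/17.979471 = 2.706528
Iteration 4:
  f(2.706528) = 0.000000
  f'(2.706528) = 17.975881
  x_4 = 2.706528 - 0.000000/17.975881 = 2.706528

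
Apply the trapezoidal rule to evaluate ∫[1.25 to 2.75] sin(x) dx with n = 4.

f(x) = sin(x)
a = 1.25, b = 2.75, n = 4
h = (b - a)/n = 0.375000

Trapezoidal rule: (h/2)[f(x₀) + 2f(x₁) + 2f(x₂) + ... + f(xₙ)]

x_0 = 1.2500, f(x_0) = 0.948985, coefficient = 1
x_1 = 1.6250, f(x_1) = 0.998531, coefficient = 2
x_2 = 2.0000, f(x_2) = 0.909297, coefficient = 2
x_3 = 2.3750, f(x_3) = 0.693685, coefficient = 2
x_4 = 2.7500, f(x_4) = 0.381661, coefficient = 1

I ≈ (0.375000/2) × 6.533673 = 1.225064
Exact value: 1.239625
Error: 0.014561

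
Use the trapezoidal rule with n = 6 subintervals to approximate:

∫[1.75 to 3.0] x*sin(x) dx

f(x) = x*sin(x)
a = 1.75, b = 3.0, n = 6
h = (b - a)/n = 0.208333

Trapezoidal rule: (h/2)[f(x₀) + 2f(x₁) + 2f(x₂) + ... + f(xₙ)]

x_0 = 1.7500, f(x_0) = 1.721975, coefficient = 1
x_1 = 1.9583, f(x_1) = 1.813109, coefficient = 2
x_2 = 2.1667, f(x_2) = 1.793264, coefficient = 2
x_3 = 2.3750, f(x_3) = 1.647502, coefficient = 2
x_4 = 2.5833, f(x_4) = 1.368419, coefficient = 2
x_5 = 2.7917, f(x_5) = 0.957062, coefficient = 2
x_6 = 3.0000, f(x_6) = 0.423360, coefficient = 1

I ≈ (0.208333/2) × 17.304047 = 1.802505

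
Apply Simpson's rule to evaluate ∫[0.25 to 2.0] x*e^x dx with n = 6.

f(x) = x*e^x
a = 0.25, b = 2.0, n = 6
h = (b - a)/n = 0.291667

Simpson's rule: (h/3)[f(x₀) + 4f(x₁) + 2f(x₂) + ... + f(xₙ)]

x_0 = 0.2500, f(x_0) = 0.321006, coefficient = 1
x_1 = 0.5417, f(x_1) = 0.931054, coefficient = 4
x_2 = 0.8333, f(x_2) = 1.917480, coefficient = 2
x_3 = 1.1250, f(x_3) = 3.465244, coefficient = 4
x_4 = 1.4167, f(x_4) = 5.841417, coefficient = 2
x_5 = 1.7083, f(x_5) = 9.429580, coefficient = 4
x_6 = 2.0000, f(x_6) = 14.778112, coefficient = 1

I ≈ (0.291667/3) × 85.920425 = 8.353375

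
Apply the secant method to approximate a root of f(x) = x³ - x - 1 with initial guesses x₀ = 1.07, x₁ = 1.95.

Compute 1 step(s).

f(x) = x³ - x - 1
x₀ = 1.07, x₁ = 1.95

Secant formula: x_{n+1} = x_n - f(x_n)(x_n - x_{n-1})/(f(x_n) - f(x_{n-1}))

Iteration 1:
  f(1.070000) = -0.844957
  f(1.950000) = 4.464875
  x_2 = 1.950000 - 4.464875×(1.950000 - 1.070000)/(4.464875 - (-0.844957))
       = 1.210035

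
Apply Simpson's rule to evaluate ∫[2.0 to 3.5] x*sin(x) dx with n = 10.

f(x) = x*sin(x)
a = 2.0, b = 3.5, n = 10
h = (b - a)/n = 0.150000

Simpson's rule: (h/3)[f(x₀) + 4f(x₁) + 2f(x₂) + ... + f(xₙ)]

x_0 = 2.0000, f(x_0) = 1.818595, coefficient = 1
x_1 = 2.1500, f(x_1) = 1.799332, coefficient = 4
x_2 = 2.3000, f(x_2) = 1.715122, coefficient = 2
x_3 = 2.4500, f(x_3) = 1.562524, coefficient = 4
x_4 = 2.6000, f(x_4) = 1.340304, coefficient = 2
x_5 = 2.7500, f(x_5) = 1.049568, coefficient = 4
x_6 = 2.9000, f(x_6) = 0.693823, coefficient = 2
x_7 = 3.0500, f(x_7) = 0.278967, coefficient = 4
x_8 = 3.2000, f(x_8) = -0.186797, coefficient = 2
x_9 = 3.3500, f(x_9) = -0.693122, coefficient = 4
x_10 = 3.5000, f(x_10) = -1.227741, coefficient = 1

I ≈ (0.150000/3) × 23.704833 = 1.185242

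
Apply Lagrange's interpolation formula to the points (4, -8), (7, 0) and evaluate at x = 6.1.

Lagrange interpolation formula:
P(x) = Σ yᵢ × Lᵢ(x)
where Lᵢ(x) = Π_{j≠i} (x - xⱼ)/(xᵢ - xⱼ)

L_0(6.1) = (6.1 - 7)/(4 - 7) = 0.300000
L_1(6.1) = (6.1 - 4)/(7 - 4) = 0.700000

P(6.1) = (-8)×L_0(6.1) + 0×L_1(6.1)
P(6.1) = -2.400000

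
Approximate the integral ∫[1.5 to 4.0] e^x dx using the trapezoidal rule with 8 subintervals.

f(x) = e^x
a = 1.5, b = 4.0, n = 8
h = (b - a)/n = 0.312500

Trapezoidal rule: (h/2)[f(x₀) + 2f(x₁) + 2f(x₂) + ... + f(xₙ)]

x_0 = 1.5000, f(x_0) = 4.481689, coefficient = 1
x_1 = 1.8125, f(x_1) = 6.125743, coefficient = 2
x_2 = 2.1250, f(x_2) = 8.372897, coefficient = 2
x_3 = 2.4375, f(x_3) = 11.444394, coefficient = 2
x_4 = 2.7500, f(x_4) = 15.642632, coefficient = 2
x_5 = 3.0625, f(x_5) = 21.380943, coefficient = 2
x_6 = 3.3750, f(x_6) = 29.224284, coefficient = 2
x_7 = 3.6875, f(x_7) = 39.944860, coefficient = 2
x_8 = 4.0000, f(x_8) = 54.598150, coefficient = 1

I ≈ (0.312500/2) × 323.351344 = 50.523647
Exact value: 50.116461
Error: 0.407187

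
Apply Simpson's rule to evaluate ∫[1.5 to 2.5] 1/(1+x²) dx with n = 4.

f(x) = 1/(1+x²)
a = 1.5, b = 2.5, n = 4
h = (b - a)/n = 0.250000

Simpson's rule: (h/3)[f(x₀) + 4f(x₁) + 2f(x₂) + ... + f(xₙ)]

x_0 = 1.5000, f(x_0) = 0.307692, coefficient = 1
x_1 = 1.7500, f(x_1) = 0.246154, coefficient = 4
x_2 = 2.0000, f(x_2) = 0.200000, coefficient = 2
x_3 = 2.2500, f(x_3) = 0.164948, coefficient = 4
x_4 = 2.5000, f(x_4) = 0.137931, coefficient = 1

I ≈ (0.250000/3) × 2.490033 = 0.207503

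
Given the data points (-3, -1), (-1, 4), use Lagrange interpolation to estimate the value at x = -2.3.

Lagrange interpolation formula:
P(x) = Σ yᵢ × Lᵢ(x)
where Lᵢ(x) = Π_{j≠i} (x - xⱼ)/(xᵢ - xⱼ)

L_0(-2.3) = (-2.3 - (-1))/(-3 - (-1)) = 0.650000
L_1(-2.3) = (-2.3 - (-3))/(-1 - (-3)) = 0.350000

P(-2.3) = (-1)×L_0(-2.3) + 4×L_1(-2.3)
P(-2.3) = 0.750000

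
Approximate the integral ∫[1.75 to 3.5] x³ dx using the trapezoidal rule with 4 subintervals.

f(x) = x³
a = 1.75, b = 3.5, n = 4
h = (b - a)/n = 0.437500

Trapezoidal rule: (h/2)[f(x₀) + 2f(x₁) + 2f(x₂) + ... + f(xₙ)]

x_0 = 1.7500, f(x_0) = 5.359375, coefficient = 1
x_1 = 2.1875, f(x_1) = 10.467529, coefficient = 2
x_2 = 2.6250, f(x_2) = 18.087891, coefficient = 2
x_3 = 3.0625, f(x_3) = 28.722900, coefficient = 2
x_4 = 3.5000, f(x_4) = 42.875000, coefficient = 1

I ≈ (0.437500/2) × 162.791016 = 35.610535
Exact value: 35.170898
Error: 0.439636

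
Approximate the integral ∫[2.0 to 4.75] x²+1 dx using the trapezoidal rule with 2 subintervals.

f(x) = x²+1
a = 2.0, b = 4.75, n = 2
h = (b - a)/n = 1.375000

Trapezoidal rule: (h/2)[f(x₀) + 2f(x₁) + 2f(x₂) + ... + f(xₙ)]

x_0 = 2.0000, f(x_0) = 5.000000, coefficient = 1
x_1 = 3.3750, f(x_1) = 12.390625, coefficient = 2
x_2 = 4.7500, f(x_2) = 23.562500, coefficient = 1

I ≈ (1.375000/2) × 53.343750 = 36.673828
Exact value: 35.807292
Error: 0.866536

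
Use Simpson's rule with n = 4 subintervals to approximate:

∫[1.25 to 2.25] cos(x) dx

f(x) = cos(x)
a = 1.25, b = 2.25, n = 4
h = (b - a)/n = 0.250000

Simpson's rule: (h/3)[f(x₀) + 4f(x₁) + 2f(x₂) + ... + f(xₙ)]

x_0 = 1.2500, f(x_0) = 0.315322, coefficient = 1
x_1 = 1.5000, f(x_1) = 0.070737, coefficient = 4
x_2 = 1.7500, f(x_2) = -0.178246, coefficient = 2
x_3 = 2.0000, f(x_3) = -0.416147, coefficient = 4
x_4 = 2.2500, f(x_4) = -0.628174, coefficient = 1

I ≈ (0.250000/3) × -2.050982 = -0.170915
Exact value: -0.170911
Error: 0.000004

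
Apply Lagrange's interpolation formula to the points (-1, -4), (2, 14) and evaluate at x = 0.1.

Lagrange interpolation formula:
P(x) = Σ yᵢ × Lᵢ(x)
where Lᵢ(x) = Π_{j≠i} (x - xⱼ)/(xᵢ - xⱼ)

L_0(0.1) = (0.1 - 2)/(-1 - 2) = 0.633333
L_1(0.1) = (0.1 - (-1))/(2 - (-1)) = 0.366667

P(0.1) = (-4)×L_0(0.1) + 14×L_1(0.1)
P(0.1) = 2.600000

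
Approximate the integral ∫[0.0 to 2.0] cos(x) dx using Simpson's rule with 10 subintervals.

f(x) = cos(x)
a = 0.0, b = 2.0, n = 10
h = (b - a)/n = 0.200000

Simpson's rule: (h/3)[f(x₀) + 4f(x₁) + 2f(x₂) + ... + f(xₙ)]

x_0 = 0.0000, f(x_0) = 1.000000, coefficient = 1
x_1 = 0.2000, f(x_1) = 0.980067, coefficient = 4
x_2 = 0.4000, f(x_2) = 0.921061, coefficient = 2
x_3 = 0.6000, f(x_3) = 0.825336, coefficient = 4
x_4 = 0.8000, f(x_4) = 0.696707, coefficient = 2
x_5 = 1.0000, f(x_5) = 0.540302, coefficient = 4
x_6 = 1.2000, f(x_6) = 0.362358, coefficient = 2
x_7 = 1.4000, f(x_7) = 0.169967, coefficient = 4
x_8 = 1.6000, f(x_8) = -0.029200, coefficient = 2
x_9 = 1.8000, f(x_9) = -0.227202, coefficient = 4
x_10 = 2.0000, f(x_10) = -0.416147, coefficient = 1

I ≈ (0.200000/3) × 13.639583 = 0.909306
Exact value: 0.909297
Error: 0.000008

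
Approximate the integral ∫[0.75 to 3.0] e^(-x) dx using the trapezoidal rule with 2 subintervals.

f(x) = e^(-x)
a = 0.75, b = 3.0, n = 2
h = (b - a)/n = 1.125000

Trapezoidal rule: (h/2)[f(x₀) + 2f(x₁) + 2f(x₂) + ... + f(xₙ)]

x_0 = 0.7500, f(x_0) = 0.472367, coefficient = 1
x_1 = 1.8750, f(x_1) = 0.153355, coefficient = 2
x_2 = 3.0000, f(x_2) = 0.049787, coefficient = 1

I ≈ (1.125000/2) × 0.828864 = 0.466236
Exact value: 0.422579
Error: 0.043656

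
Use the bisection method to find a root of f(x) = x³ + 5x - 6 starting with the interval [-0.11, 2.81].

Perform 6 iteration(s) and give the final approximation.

f(x) = x³ + 5x - 6
Initial interval: [-0.11, 2.81]

Iteration 1:
  c_1 = (-0.110000 + 2.810000)/2 = 1.350000
  f(c_1) = f(1.350000) = 3.210375
  f(a) × f(c) < 0, new interval: [-0.110000, 1.350000]
Iteration 2:
  c_2 = (-0.110000 + 1.350000)/2 = 0.620000
  f(c_2) = f(0.620000) = -2.661672
  f(a) × f(c) ≥ 0, new interval: [0.620000, 1.350000]
Iteration 3:
  c_3 = (0.620000 + 1.350000)/2 = 0.985000
  f(c_3) = f(0.985000) = -0.119328
  f(a) × f(c) ≥ 0, new interval: [0.985000, 1.350000]
Iteration 4:
  c_4 = (0.985000 + 1.350000)/2 = 1.167500
  f(c_4) = f(1.167500) = 1.428868
  f(a) × f(c) < 0, new interval: [0.985000, 1.167500]
Iteration 5:
  c_5 = (0.985000 + 1.167500)/2 = 1.076250
  f(c_5) = f(1.076250) = 0.627886
  f(a) × f(c) < 0, new interval: [0.985000, 1.076250]
Iteration 6:
  c_6 = (0.985000 + 1.076250)/2 = 1.030625
  f(c_6) = f(1.030625) = 0.247842
  f(a) × f(c) < 0, new interval: [0.985000, 1.030625]

After 6 iteration(s), the approximation is c_6 = 1.030625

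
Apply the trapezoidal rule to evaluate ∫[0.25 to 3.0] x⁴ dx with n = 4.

f(x) = x⁴
a = 0.25, b = 3.0, n = 4
h = (b - a)/n = 0.687500

Trapezoidal rule: (h/2)[f(x₀) + 2f(x₁) + 2f(x₂) + ... + f(xₙ)]

x_0 = 0.2500, f(x_0) = 0.003906, coefficient = 1
x_1 = 0.9375, f(x_1) = 0.772476, coefficient = 2
x_2 = 1.6250, f(x_2) = 6.972900, coefficient = 2
x_3 = 2.3125, f(x_3) = 28.597427, coefficient = 2
x_4 = 3.0000, f(x_4) = 81.000000, coefficient = 1

I ≈ (0.687500/2) × 153.689514 = 52.830770
Exact value: 48.599805
Error: 4.230966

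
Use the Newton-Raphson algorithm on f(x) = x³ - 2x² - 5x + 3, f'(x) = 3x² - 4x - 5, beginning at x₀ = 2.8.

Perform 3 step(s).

f(x) = x³ - 2x² - 5x + 3
f'(x) = 3x² - 4x - 5
x₀ = 2.8

Newton-Raphson formula: x_{n+1} = x_n - f(x_n)/f'(x_n)

Iteration 1:
  f(2.800000) = -4.728000
  f'(2.800000) = 7.320000
  x_1 = 2.800000 - (-4.728000)/7.320000 = 3.445902
Iteration 2:
  f(3.445902) = 2.939472
  f'(3.445902) = 16.839108
  x_2 = 3.445902 - 2.939472/16.839108 = 3.271339
Iteration 3:
  f(3.271339) = 0.248747
  f'(3.271339) = 14.019627
  x_3 = 3.271339 - 0.248747/14.019627 = 3.253597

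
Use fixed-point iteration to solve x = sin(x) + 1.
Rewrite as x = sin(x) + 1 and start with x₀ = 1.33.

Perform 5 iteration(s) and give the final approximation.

Equation: x = sin(x) + 1
Fixed-point form: x = sin(x) + 1
x₀ = 1.33

x_1 = g(1.330000) = 1.971148
x_2 = g(1.971148) = 1.920924
x_3 = g(1.920924) = 1.939329
x_4 = g(1.939329) = 1.932857
x_5 = g(1.932857) = 1.935169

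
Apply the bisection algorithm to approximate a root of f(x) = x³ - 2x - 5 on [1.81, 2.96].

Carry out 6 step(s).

f(x) = x³ - 2x - 5
Initial interval: [1.81, 2.96]

Iteration 1:
  c_1 = (1.810000 + 2.960000)/2 = 2.385000
  f(c_1) = f(2.385000) = 3.796417
  f(a) × f(c) < 0, new interval: [1.810000, 2.385000]
Iteration 2:
  c_2 = (1.810000 + 2.385000)/2 = 2.097500
  f(c_2) = f(2.097500) = 0.032964
  f(a) × f(c) < 0, new interval: [1.810000, 2.097500]
Iteration 3:
  c_3 = (1.810000 + 2.097500)/2 = 1.953750
  f(c_3) = f(1.953750) = -1.449765
  f(a) × f(c) ≥ 0, new interval: [1.953750, 2.097500]
Iteration 4:
  c_4 = (1.953750 + 2.097500)/2 = 2.025625
  f(c_4) = f(2.025625) = -0.739793
  f(a) × f(c) ≥ 0, new interval: [2.025625, 2.097500]
Iteration 5:
  c_5 = (2.025625 + 2.097500)/2 = 2.061562
  f(c_5) = f(2.061562) = -0.361402
  f(a) × f(c) ≥ 0, new interval: [2.061562, 2.097500]
Iteration 6:
  c_6 = (2.061562 + 2.097500)/2 = 2.079531
  f(c_6) = f(2.079531) = -0.166233
  f(a) × f(c) ≥ 0, new interval: [2.079531, 2.097500]

After 6 iteration(s), the approximation is c_6 = 2.079531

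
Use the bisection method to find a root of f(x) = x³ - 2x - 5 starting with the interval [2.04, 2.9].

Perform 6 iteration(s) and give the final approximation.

f(x) = x³ - 2x - 5
Initial interval: [2.04, 2.9]

Iteration 1:
  c_1 = (2.040000 + 2.900000)/2 = 2.470000
  f(c_1) = f(2.470000) = 5.129223
  f(a) × f(c) < 0, new interval: [2.040000, 2.470000]
Iteration 2:
  c_2 = (2.040000 + 2.470000)/2 = 2.255000
  f(c_2) = f(2.255000) = 1.956731
  f(a) × f(c) < 0, new interval: [2.040000, 2.255000]
Iteration 3:
  c_3 = (2.040000 + 2.255000)/2 = 2.147500
  f(c_3) = f(2.147500) = 0.608747
  f(a) × f(c) < 0, new interval: [2.040000, 2.147500]
Iteration 4:
  c_4 = (2.040000 + 2.147500)/2 = 2.093750
  f(c_4) = f(2.093750) = -0.008942
  f(a) × f(c) ≥ 0, new interval: [2.093750, 2.147500]
Iteration 5:
  c_5 = (2.093750 + 2.147500)/2 = 2.120625
  f(c_5) = f(2.120625) = 0.295307
  f(a) × f(c) < 0, new interval: [2.093750, 2.120625]
Iteration 6:
  c_6 = (2.093750 + 2.120625)/2 = 2.107188
  f(c_6) = f(2.107188) = 0.142041
  f(a) × f(c) < 0, new interval: [2.093750, 2.107188]

After 6 iteration(s), the approximation is c_6 = 2.107188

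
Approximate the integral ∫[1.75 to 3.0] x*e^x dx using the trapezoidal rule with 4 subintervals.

f(x) = x*e^x
a = 1.75, b = 3.0, n = 4
h = (b - a)/n = 0.312500

Trapezoidal rule: (h/2)[f(x₀) + 2f(x₁) + 2f(x₂) + ... + f(xₙ)]

x_0 = 1.7500, f(x_0) = 10.070555, coefficient = 1
x_1 = 2.0625, f(x_1) = 16.222819, coefficient = 2
x_2 = 2.3750, f(x_2) = 25.533656, coefficient = 2
x_3 = 2.6875, f(x_3) = 39.492524, coefficient = 2
x_4 = 3.0000, f(x_4) = 60.256611, coefficient = 1

I ≈ (0.312500/2) × 232.825165 = 36.378932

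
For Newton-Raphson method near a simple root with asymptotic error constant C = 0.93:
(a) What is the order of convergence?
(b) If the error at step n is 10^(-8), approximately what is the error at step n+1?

(a) Newton-Raphson has quadratic (order 2) convergence near simple roots.
    This means |e_{n+1}| ≈ C|e_n|².

(b) With |e_n| = 10^(-8) and C = 0.93:
    |e_{n+1}| ≈ 0.93 × (10^(-8))² = 0.93 × 10^(-16)

(a) 2 (quadratic); (b) |e_{n+1}| ≈ 9.300e-17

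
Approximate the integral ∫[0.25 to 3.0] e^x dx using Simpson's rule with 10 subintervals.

f(x) = e^x
a = 0.25, b = 3.0, n = 10
h = (b - a)/n = 0.275000

Simpson's rule: (h/3)[f(x₀) + 4f(x₁) + 2f(x₂) + ... + f(xₙ)]

x_0 = 0.2500, f(x_0) = 1.284025, coefficient = 1
x_1 = 0.5250, f(x_1) = 1.690459, coefficient = 4
x_2 = 0.8000, f(x_2) = 2.225541, coefficient = 2
x_3 = 1.0750, f(x_3) = 2.929993, coefficient = 4
x_4 = 1.3500, f(x_4) = 3.857426, coefficient = 2
x_5 = 1.6250, f(x_5) = 5.078419, coefficient = 4
x_6 = 1.9000, f(x_6) = 6.685894, coefficient = 2
x_7 = 2.1750, f(x_7) = 8.802185, coefficient = 4
x_8 = 2.4500, f(x_8) = 11.588347, coefficient = 2
x_9 = 2.7250, f(x_9) = 15.256414, coefficient = 4
x_10 = 3.0000, f(x_10) = 20.085537, coefficient = 1

I ≈ (0.275000/3) × 205.113857 = 18.802104
Exact value: 18.801512
Error: 0.000592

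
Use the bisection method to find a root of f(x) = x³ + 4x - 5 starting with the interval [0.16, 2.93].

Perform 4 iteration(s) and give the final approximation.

f(x) = x³ + 4x - 5
Initial interval: [0.16, 2.93]

Iteration 1:
  c_1 = (0.160000 + 2.930000)/2 = 1.545000
  f(c_1) = f(1.545000) = 4.867954
  f(a) × f(c) < 0, new interval: [0.160000, 1.545000]
Iteration 2:
  c_2 = (0.160000 + 1.545000)/2 = 0.852500
  f(c_2) = f(0.852500) = -0.970440
  f(a) × f(c) ≥ 0, new interval: [0.852500, 1.545000]
Iteration 3:
  c_3 = (0.852500 + 1.545000)/2 = 1.198750
  f(c_3) = f(1.198750) = 1.517606
  f(a) × f(c) < 0, new interval: [0.852500, 1.198750]
Iteration 4:
  c_4 = (0.852500 + 1.198750)/2 = 1.025625
  f(c_4) = f(1.025625) = 0.181362
  f(a) × f(c) < 0, new interval: [0.852500, 1.025625]

After 4 iteration(s), the approximation is c_4 = 1.025625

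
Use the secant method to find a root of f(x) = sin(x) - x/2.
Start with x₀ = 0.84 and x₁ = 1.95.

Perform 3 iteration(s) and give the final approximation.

f(x) = sin(x) - x/2
x₀ = 0.84, x₁ = 1.95

Secant formula: x_{n+1} = x_n - f(x_n)(x_n - x_{n-1})/(f(x_n) - f(x_{n-1}))

Iteration 1:
  f(0.840000) = 0.324643
  f(1.950000) = -0.046040
  x_2 = 1.950000 - (-0.046040)×(1.950000 - 0.840000)/(-0.046040 - 0.324643)
       = 1.812134
Iteration 2:
  f(1.950000) = -0.046040
  f(1.812134) = 0.064952
  x_3 = 1.812134 - 0.064952×(1.812134 - 1.950000)/(0.064952 - (-0.046040))
       = 1.892812
Iteration 3:
  f(1.812134) = 0.064952
  f(1.892812) = 0.002193
  x_4 = 1.892812 - 0.002193×(1.892812 - 1.812134)/(0.002193 - 0.064952)
       = 1.895632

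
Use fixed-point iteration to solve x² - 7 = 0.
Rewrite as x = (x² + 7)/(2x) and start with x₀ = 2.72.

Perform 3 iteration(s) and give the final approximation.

Equation: x² - 7 = 0
Fixed-point form: x = (x² + 7)/(2x)
x₀ = 2.72

x_1 = g(2.720000) = 2.646765
x_2 = g(2.646765) = 2.645752
x_3 = g(2.645752) = 2.645751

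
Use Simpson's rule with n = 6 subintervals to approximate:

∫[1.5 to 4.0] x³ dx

f(x) = x³
a = 1.5, b = 4.0, n = 6
h = (b - a)/n = 0.416667

Simpson's rule: (h/3)[f(x₀) + 4f(x₁) + 2f(x₂) + ... + f(xₙ)]

x_0 = 1.5000, f(x_0) = 3.375000, coefficient = 1
x_1 = 1.9167, f(x_1) = 7.041088, coefficient = 4
x_2 = 2.3333, f(x_2) = 12.703704, coefficient = 2
x_3 = 2.7500, f(x_3) = 20.796875, coefficient = 4
x_4 = 3.1667, f(x_4) = 31.754630, coefficient = 2
x_5 = 3.5833, f(x_5) = 46.010995, coefficient = 4
x_6 = 4.0000, f(x_6) = 64.000000, coefficient = 1

I ≈ (0.416667/3) × 451.687500 = 62.734375
Exact value: 62.734375
Error: 0.000000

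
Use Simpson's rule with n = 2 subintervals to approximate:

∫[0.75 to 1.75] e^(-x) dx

f(x) = e^(-x)
a = 0.75, b = 1.75, n = 2
h = (b - a)/n = 0.500000

Simpson's rule: (h/3)[f(x₀) + 4f(x₁) + 2f(x₂) + ... + f(xₙ)]

x_0 = 0.7500, f(x_0) = 0.472367, coefficient = 1
x_1 = 1.2500, f(x_1) = 0.286505, coefficient = 4
x_2 = 1.7500, f(x_2) = 0.173774, coefficient = 1

I ≈ (0.500000/3) × 1.792160 = 0.298693
Exact value: 0.298593
Error: 0.000101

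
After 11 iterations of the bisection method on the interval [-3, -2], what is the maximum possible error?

Bisection error bound: |error| ≤ (b-a)/2^n
|error| ≤ (-2 - (-3))/2^11 = 1/2^11
|error| ≤ 0.0004882812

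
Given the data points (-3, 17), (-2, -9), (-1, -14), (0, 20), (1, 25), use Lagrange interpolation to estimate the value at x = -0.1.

Lagrange interpolation formula:
P(x) = Σ yᵢ × Lᵢ(x)
where Lᵢ(x) = Π_{j≠i} (x - xⱼ)/(xᵢ - xⱼ)

L_0(-0.1) = (-0.1 - (-2))/(-3 - (-2)) × (-0.1 - (-1))/(-3 - (-1)) × (-0.1 - 0)/(-3 - 0) × (-0.1 - 1)/(-3 - 1) = 0.007838
L_1(-0.1) = (-0.1 - (-3))/(-2 - (-3)) × (-0.1 - (-1))/(-2 - (-1)) × (-0.1 - 0)/(-2 - 0) × (-0.1 - 1)/(-2 - 1) = -0.047850
L_2(-0.1) = (-0.1 - (-3))/(-1 - (-3)) × (-0.1 - (-2))/(-1 - (-2)) × (-0.1 - 0)/(-1 - 0) × (-0.1 - 1)/(-1 - 1) = 0.151525
L_3(-0.1) = (-0.1 - (-3))/(0 - (-3)) × (-0.1 - (-2))/(0 - (-2)) × (-0.1 - (-1))/(0 - (-1)) × (-0.1 - 1)/(0 - 1) = 0.909150
L_4(-0.1) = (-0.1 - (-3))/(1 - (-3)) × (-0.1 - (-2))/(1 - (-2)) × (-0.1 - (-1))/(1 - (-1)) × (-0.1 - 0)/(1 - 0) = -0.020663

P(-0.1) = 17×L_0(-0.1) + (-9)×L_1(-0.1) + (-14)×L_2(-0.1) + 20×L_3(-0.1) + 25×L_4(-0.1)
P(-0.1) = 16.108975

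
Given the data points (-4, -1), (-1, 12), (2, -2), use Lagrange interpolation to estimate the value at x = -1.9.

Lagrange interpolation formula:
P(x) = Σ yᵢ × Lᵢ(x)
where Lᵢ(x) = Π_{j≠i} (x - xⱼ)/(xᵢ - xⱼ)

L_0(-1.9) = (-1.9 - (-1))/(-4 - (-1)) × (-1.9 - 2)/(-4 - 2) = 0.195000
L_1(-1.9) = (-1.9 - (-4))/(-1 - (-4)) × (-1.9 - 2)/(-1 - 2) = 0.910000
L_2(-1.9) = (-1.9 - (-4))/(2 - (-4)) × (-1.9 - (-1))/(2 - (-1)) = -0.105000

P(-1.9) = (-1)×L_0(-1.9) + 12×L_1(-1.9) + (-2)×L_2(-1.9)
P(-1.9) = 10.935000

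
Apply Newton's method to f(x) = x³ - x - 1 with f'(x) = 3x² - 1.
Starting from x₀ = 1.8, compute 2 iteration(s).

f(x) = x³ - x - 1
f'(x) = 3x² - 1
x₀ = 1.8

Newton-Raphson formula: x_{n+1} = x_n - f(x_n)/f'(x_n)

Iteration 1:
  f(1.800000) = 3.032000
  f'(1.800000) = 8.720000
  x_1 = 1.800000 - 3.032000/8.720000 = 1.452294
Iteration 2:
  f(1.452294) = 0.610821
  f'(1.452294) = 5.327470
  x_2 = 1.452294 - 0.610821/5.327470 = 1.337639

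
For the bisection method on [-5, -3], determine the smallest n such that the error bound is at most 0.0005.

We need (b-a)/2^n ≤ 0.0005
(-3 - (-5))/2^n ≤ 0.0005
2/2^n ≤ 0.0005
2^n ≥ 4000
n ≥ log₂(4000) = 11.97
n ≥ 12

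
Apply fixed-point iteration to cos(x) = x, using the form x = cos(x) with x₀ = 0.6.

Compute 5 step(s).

Equation: cos(x) = x
Fixed-point form: x = cos(x)
x₀ = 0.6

x_1 = g(0.600000) = 0.825336
x_2 = g(0.825336) = 0.678310
x_3 = g(0.678310) = 0.778634
x_4 = g(0.778634) = 0.711874
x_5 = g(0.711874) = 0.757139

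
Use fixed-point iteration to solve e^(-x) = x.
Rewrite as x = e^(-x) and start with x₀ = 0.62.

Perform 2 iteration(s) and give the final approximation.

Equation: e^(-x) = x
Fixed-point form: x = e^(-x)
x₀ = 0.62

x_1 = g(0.620000) = 0.537944
x_2 = g(0.537944) = 0.583947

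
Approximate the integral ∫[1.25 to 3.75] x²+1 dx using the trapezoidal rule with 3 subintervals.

f(x) = x²+1
a = 1.25, b = 3.75, n = 3
h = (b - a)/n = 0.833333

Trapezoidal rule: (h/2)[f(x₀) + 2f(x₁) + 2f(x₂) + ... + f(xₙ)]

x_0 = 1.2500, f(x_0) = 2.562500, coefficient = 1
x_1 = 2.0833, f(x_1) = 5.340278, coefficient = 2
x_2 = 2.9167, f(x_2) = 9.506944, coefficient = 2
x_3 = 3.7500, f(x_3) = 15.062500, coefficient = 1

I ≈ (0.833333/2) × 47.319444 = 19.716435
Exact value: 19.427083
Error: 0.289352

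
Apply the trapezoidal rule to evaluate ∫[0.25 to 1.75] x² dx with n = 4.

f(x) = x²
a = 0.25, b = 1.75, n = 4
h = (b - a)/n = 0.375000

Trapezoidal rule: (h/2)[f(x₀) + 2f(x₁) + 2f(x₂) + ... + f(xₙ)]

x_0 = 0.2500, f(x_0) = 0.062500, coefficient = 1
x_1 = 0.6250, f(x_1) = 0.390625, coefficient = 2
x_2 = 1.0000, f(x_2) = 1.000000, coefficient = 2
x_3 = 1.3750, f(x_3) = 1.890625, coefficient = 2
x_4 = 1.7500, f(x_4) = 3.062500, coefficient = 1

I ≈ (0.375000/2) × 9.687500 = 1.816406
Exact value: 1.781250
Error: 0.035156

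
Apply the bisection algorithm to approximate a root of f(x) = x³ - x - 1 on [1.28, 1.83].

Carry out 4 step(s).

f(x) = x³ - x - 1
Initial interval: [1.28, 1.83]

Iteration 1:
  c_1 = (1.280000 + 1.830000)/2 = 1.555000
  f(c_1) = f(1.555000) = 1.205029
  f(a) × f(c) < 0, new interval: [1.280000, 1.555000]
Iteration 2:
  c_2 = (1.280000 + 1.555000)/2 = 1.417500
  f(c_2) = f(1.417500) = 0.430692
  f(a) × f(c) < 0, new interval: [1.280000, 1.417500]
Iteration 3:
  c_3 = (1.280000 + 1.417500)/2 = 1.348750
  f(c_3) = f(1.348750) = 0.104797
  f(a) × f(c) < 0, new interval: [1.280000, 1.348750]
Iteration 4:
  c_4 = (1.280000 + 1.348750)/2 = 1.314375
  f(c_4) = f(1.314375) = -0.043685
  f(a) × f(c) ≥ 0, new interval: [1.314375, 1.348750]

After 4 iteration(s), the approximation is c_4 = 1.314375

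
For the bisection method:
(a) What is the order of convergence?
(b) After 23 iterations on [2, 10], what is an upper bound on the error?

(a) Bisection has linear (order 1) convergence; the error is halved each step.

(b) Error bound = (b-a)/2^n = (10 - 2)/2^{23}
    = 8/2^{23}

(a) 1 (linear); (b) error ≤ 9.54e-07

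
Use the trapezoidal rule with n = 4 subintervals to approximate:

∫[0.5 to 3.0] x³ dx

f(x) = x³
a = 0.5, b = 3.0, n = 4
h = (b - a)/n = 0.625000

Trapezoidal rule: (h/2)[f(x₀) + 2f(x₁) + 2f(x₂) + ... + f(xₙ)]

x_0 = 0.5000, f(x_0) = 0.125000, coefficient = 1
x_1 = 1.1250, f(x_1) = 1.423828, coefficient = 2
x_2 = 1.7500, f(x_2) = 5.359375, coefficient = 2
x_3 = 2.3750, f(x_3) = 13.396484, coefficient = 2
x_4 = 3.0000, f(x_4) = 27.000000, coefficient = 1

I ≈ (0.625000/2) × 67.484375 = 21.088867
Exact value: 20.234375
Error: 0.854492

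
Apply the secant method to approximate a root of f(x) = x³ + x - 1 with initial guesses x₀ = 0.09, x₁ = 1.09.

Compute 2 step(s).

f(x) = x³ + x - 1
x₀ = 0.09, x₁ = 1.09

Secant formula: x_{n+1} = x_n - f(x_n)(x_n - x_{n-1})/(f(x_n) - f(x_{n-1}))

Iteration 1:
  f(0.090000) = -0.909271
  f(1.090000) = 1.385029
  x_2 = 1.090000 - 1.385029×(1.090000 - 0.090000)/(1.385029 - (-0.909271))
       = 0.486317
Iteration 2:
  f(1.090000) = 1.385029
  f(0.486317) = -0.398666
  x_3 = 0.486317 - (-0.398666)×(0.486317 - 1.090000)/(-0.398666 - 1.385029)
       = 0.621244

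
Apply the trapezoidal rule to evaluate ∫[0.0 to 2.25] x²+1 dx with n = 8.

f(x) = x²+1
a = 0.0, b = 2.25, n = 8
h = (b - a)/n = 0.281250

Trapezoidal rule: (h/2)[f(x₀) + 2f(x₁) + 2f(x₂) + ... + f(xₙ)]

x_0 = 0.0000, f(x_0) = 1.000000, coefficient = 1
x_1 = 0.2812, f(x_1) = 1.079102, coefficient = 2
x_2 = 0.5625, f(x_2) = 1.316406, coefficient = 2
x_3 = 0.8438, f(x_3) = 1.711914, coefficient = 2
x_4 = 1.1250, f(x_4) = 2.265625, coefficient = 2
x_5 = 1.4062, f(x_5) = 2.977539, coefficient = 2
x_6 = 1.6875, f(x_6) = 3.847656, coefficient = 2
x_7 = 1.9688, f(x_7) = 4.875977, coefficient = 2
x_8 = 2.2500, f(x_8) = 6.062500, coefficient = 1

I ≈ (0.281250/2) × 43.210938 = 6.076538
Exact value: 6.046875
Error: 0.029663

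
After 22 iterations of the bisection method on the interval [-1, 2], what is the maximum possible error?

Bisection error bound: |error| ≤ (b-a)/2^n
|error| ≤ (2 - (-1))/2^22 = 3/2^22
|error| ≤ 0.0000007153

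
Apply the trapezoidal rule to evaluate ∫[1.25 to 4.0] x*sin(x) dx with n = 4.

f(x) = x*sin(x)
a = 1.25, b = 4.0, n = 4
h = (b - a)/n = 0.687500

Trapezoidal rule: (h/2)[f(x₀) + 2f(x₁) + 2f(x₂) + ... + f(xₙ)]

x_0 = 1.2500, f(x_0) = 1.186231, coefficient = 1
x_1 = 1.9375, f(x_1) = 1.808684, coefficient = 2
x_2 = 2.6250, f(x_2) = 1.296541, coefficient = 2
x_3 = 3.3125, f(x_3) = -0.563379, coefficient = 2
x_4 = 4.0000, f(x_4) = -3.027210, coefficient = 1

I ≈ (0.687500/2) × 3.242713 = 1.114683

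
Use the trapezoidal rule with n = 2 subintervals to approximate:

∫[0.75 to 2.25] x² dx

f(x) = x²
a = 0.75, b = 2.25, n = 2
h = (b - a)/n = 0.750000

Trapezoidal rule: (h/2)[f(x₀) + 2f(x₁) + 2f(x₂) + ... + f(xₙ)]

x_0 = 0.7500, f(x_0) = 0.562500, coefficient = 1
x_1 = 1.5000, f(x_1) = 2.250000, coefficient = 2
x_2 = 2.2500, f(x_2) = 5.062500, coefficient = 1

I ≈ (0.750000/2) × 10.125000 = 3.796875
Exact value: 3.656250
Error: 0.140625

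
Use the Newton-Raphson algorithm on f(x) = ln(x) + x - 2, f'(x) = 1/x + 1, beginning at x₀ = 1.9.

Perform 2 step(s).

f(x) = ln(x) + x - 2
f'(x) = 1/x + 1
x₀ = 1.9

Newton-Raphson formula: x_{n+1} = x_n - f(x_n)/f'(x_n)

Iteration 1:
  f(1.900000) = 0.541854
  f'(1.900000) = 1.526316
  x_1 = 1.900000 - 0.541854/1.526316 = 1.544992
Iteration 2:
  f(1.544992) = -0.019989
  f'(1.544992) = 1.647252
  x_2 = 1.544992 - (-0.019989)/1.647252 = 1.557127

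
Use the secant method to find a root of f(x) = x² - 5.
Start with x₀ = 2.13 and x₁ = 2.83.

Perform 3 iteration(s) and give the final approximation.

f(x) = x² - 5
x₀ = 2.13, x₁ = 2.83

Secant formula: x_{n+1} = x_n - f(x_n)(x_n - x_{n-1})/(f(x_n) - f(x_{n-1}))

Iteration 1:
  f(2.130000) = -0.463100
  f(2.830000) = 3.008900
  x_2 = 2.830000 - 3.008900×(2.830000 - 2.130000)/(3.008900 - (-0.463100))
       = 2.223367
Iteration 2:
  f(2.830000) = 3.008900
  f(2.223367) = -0.056639
  x_3 = 2.223367 - (-0.056639)×(2.223367 - 2.830000)/(-0.056639 - 3.008900)
       = 2.234575
Iteration 3:
  f(2.223367) = -0.056639
  f(2.234575) = -0.006674
  x_4 = 2.234575 - (-0.006674)×(2.234575 - 2.223367)/(-0.006674 - (-0.056639))
       = 2.236072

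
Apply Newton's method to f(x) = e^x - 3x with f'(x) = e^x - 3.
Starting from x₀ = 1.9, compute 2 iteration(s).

f(x) = e^x - 3x
f'(x) = e^x - 3
x₀ = 1.9

Newton-Raphson formula: x_{n+1} = x_n - f(x_n)/f'(x_n)

Iteration 1:
  f(1.900000) = 0.985894
  f'(1.900000) = 3.685894
  x_1 = 1.900000 - 0.985894/3.685894 = 1.632522
Iteration 2:
  f(1.632522) = 0.219198
  f'(1.632522) = 2.116765
  x_2 = 1.632522 - 0.219198/2.116765 = 1.528969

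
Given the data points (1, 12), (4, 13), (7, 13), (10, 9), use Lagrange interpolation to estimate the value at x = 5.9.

Lagrange interpolation formula:
P(x) = Σ yᵢ × Lᵢ(x)
where Lᵢ(x) = Π_{j≠i} (x - xⱼ)/(xᵢ - xⱼ)

L_0(5.9) = (5.9 - 4)/(1 - 4) × (5.9 - 7)/(1 - 7) × (5.9 - 10)/(1 - 10) = -0.052895
L_1(5.9) = (5.9 - 1)/(4 - 1) × (5.9 - 7)/(4 - 7) × (5.9 - 10)/(4 - 10) = 0.409241
L_2(5.9) = (5.9 - 1)/(7 - 1) × (5.9 - 4)/(7 - 4) × (5.9 - 10)/(7 - 10) = 0.706870
L_3(5.9) = (5.9 - 1)/(10 - 1) × (5.9 - 4)/(10 - 4) × (5.9 - 7)/(10 - 7) = -0.063216

P(5.9) = 12×L_0(5.9) + 13×L_1(5.9) + 13×L_2(5.9) + 9×L_3(5.9)
P(5.9) = 13.305759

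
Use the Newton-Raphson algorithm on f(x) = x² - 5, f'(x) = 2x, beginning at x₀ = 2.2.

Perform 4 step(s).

f(x) = x² - 5
f'(x) = 2x
x₀ = 2.2

Newton-Raphson formula: x_{n+1} = x_n - f(x_n)/f'(x_n)

Iteration 1:
  f(2.200000) = -0.160000
  f'(2.200000) = 4.400000
  x_1 = 2.200000 - (-0.160000)/4.400000 = 2.236364
Iteration 2:
  f(2.236364) = 0.001322
  f'(2.236364) = 4.472727
  x_2 = 2.236364 - 0.001322/4.472727 = 2.236068
Iteration 3:
  f(2.236068) = 0.000000
  f'(2.236068) = 4.472136
  x_3 = 2.236068 - 0.000000/4.472136 = 2.236068
Iteration 4:
  f(2.236068) = 0.000000
  f'(2.236068) = 4.472136
  x_4 = 2.236068 - 0.000000/4.472136 = 2.236068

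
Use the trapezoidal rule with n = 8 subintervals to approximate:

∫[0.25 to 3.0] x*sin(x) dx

f(x) = x*sin(x)
a = 0.25, b = 3.0, n = 8
h = (b - a)/n = 0.343750

Trapezoidal rule: (h/2)[f(x₀) + 2f(x₁) + 2f(x₂) + ... + f(xₙ)]

x_0 = 0.2500, f(x_0) = 0.061851, coefficient = 1
x_1 = 0.5938, f(x_1) = 0.332187, coefficient = 2
x_2 = 0.9375, f(x_2) = 0.755701, coefficient = 2
x_3 = 1.2812, f(x_3) = 1.227916, coefficient = 2
x_4 = 1.6250, f(x_4) = 1.622613, coefficient = 2
x_5 = 1.9688, f(x_5) = 1.814904, coefficient = 2
x_6 = 2.3125, f(x_6) = 1.705050, coefficient = 2
x_7 = 2.6562, f(x_7) = 1.239171, coefficient = 2
x_8 = 3.0000, f(x_8) = 0.423360, coefficient = 1

I ≈ (0.343750/2) × 17.880295 = 3.073176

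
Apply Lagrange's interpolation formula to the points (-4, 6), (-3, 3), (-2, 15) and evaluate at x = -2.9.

Lagrange interpolation formula:
P(x) = Σ yᵢ × Lᵢ(x)
where Lᵢ(x) = Π_{j≠i} (x - xⱼ)/(xᵢ - xⱼ)

L_0(-2.9) = (-2.9 - (-3))/(-4 - (-3)) × (-2.9 - (-2))/(-4 - (-2)) = -0.045000
L_1(-2.9) = (-2.9 - (-4))/(-3 - (-4)) × (-2.9 - (-2))/(-3 - (-2)) = 0.990000
L_2(-2.9) = (-2.9 - (-4))/(-2 - (-4)) × (-2.9 - (-3))/(-2 - (-3)) = 0.055000

P(-2.9) = 6×L_0(-2.9) + 3×L_1(-2.9) + 15×L_2(-2.9)
P(-2.9) = 3.525000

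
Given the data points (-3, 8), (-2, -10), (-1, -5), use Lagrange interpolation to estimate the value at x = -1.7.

Lagrange interpolation formula:
P(x) = Σ yᵢ × Lᵢ(x)
where Lᵢ(x) = Π_{j≠i} (x - xⱼ)/(xᵢ - xⱼ)

L_0(-1.7) = (-1.7 - (-2))/(-3 - (-2)) × (-1.7 - (-1))/(-3 - (-1)) = -0.105000
L_1(-1.7) = (-1.7 - (-3))/(-2 - (-3)) × (-1.7 - (-1))/(-2 - (-1)) = 0.910000
L_2(-1.7) = (-1.7 - (-3))/(-1 - (-3)) × (-1.7 - (-2))/(-1 - (-2)) = 0.195000

P(-1.7) = 8×L_0(-1.7) + (-10)×L_1(-1.7) + (-5)×L_2(-1.7)
P(-1.7) = -10.915000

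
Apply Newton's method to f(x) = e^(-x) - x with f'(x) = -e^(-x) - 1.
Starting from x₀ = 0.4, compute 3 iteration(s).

f(x) = e^(-x) - x
f'(x) = -e^(-x) - 1
x₀ = 0.4

Newton-Raphson formula: x_{n+1} = x_n - f(x_n)/f'(x_n)

Iteration 1:
  f(0.400000) = 0.270320
  f'(0.400000) = -1.670320
  x_1 = 0.400000 - 0.270320/(-1.670320) = 0.561837
Iteration 2:
  f(0.561837) = 0.008323
  f'(0.561837) = -1.570161
  x_2 = 0.561837 - 0.008323/(-1.570161) = 0.567138
Iteration 3:
  f(0.567138) = 0.000008
  f'(0.567138) = -1.567146
  x_3 = 0.567138 - 0.000008/(-1.567146) = 0.567143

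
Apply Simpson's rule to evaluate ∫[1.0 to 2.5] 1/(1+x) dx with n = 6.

f(x) = 1/(1+x)
a = 1.0, b = 2.5, n = 6
h = (b - a)/n = 0.250000

Simpson's rule: (h/3)[f(x₀) + 4f(x₁) + 2f(x₂) + ... + f(xₙ)]

x_0 = 1.0000, f(x_0) = 0.500000, coefficient = 1
x_1 = 1.2500, f(x_1) = 0.444444, coefficient = 4
x_2 = 1.5000, f(x_2) = 0.400000, coefficient = 2
x_3 = 1.7500, f(x_3) = 0.363636, coefficient = 4
x_4 = 2.0000, f(x_4) = 0.333333, coefficient = 2
x_5 = 2.2500, f(x_5) = 0.307692, coefficient = 4
x_6 = 2.5000, f(x_6) = 0.285714, coefficient = 1

I ≈ (0.250000/3) × 6.715473 = 0.559623
Exact value: 0.559616
Error: 0.000007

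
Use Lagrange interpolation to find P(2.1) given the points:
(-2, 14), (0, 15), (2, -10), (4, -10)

Lagrange interpolation formula:
P(x) = Σ yᵢ × Lᵢ(x)
where Lᵢ(x) = Π_{j≠i} (x - xⱼ)/(xᵢ - xⱼ)

L_0(2.1) = (2.1 - 0)/(-2 - 0) × (2.1 - 2)/(-2 - 2) × (2.1 - 4)/(-2 - 4) = 0.008313
L_1(2.1) = (2.1 - (-2))/(0 - (-2)) × (2.1 - 2)/(0 - 2) × (2.1 - 4)/(0 - 4) = -0.048688
L_2(2.1) = (2.1 - (-2))/(2 - (-2)) × (2.1 - 0)/(2 - 0) × (2.1 - 4)/(2 - 4) = 1.022437
L_3(2.1) = (2.1 - (-2))/(4 - (-2)) × (2.1 - 0)/(4 - 0) × (2.1 - 2)/(4 - 2) = 0.017938

P(2.1) = 14×L_0(2.1) + 15×L_1(2.1) + (-10)×L_2(2.1) + (-10)×L_3(2.1)
P(2.1) = -11.017687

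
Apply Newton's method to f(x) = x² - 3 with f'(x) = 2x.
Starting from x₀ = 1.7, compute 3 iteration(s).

f(x) = x² - 3
f'(x) = 2x
x₀ = 1.7

Newton-Raphson formula: x_{n+1} = x_n - f(x_n)/f'(x_n)

Iteration 1:
  f(1.700000) = -0.110000
  f'(1.700000) = 3.400000
  x_1 = 1.700000 - (-0.110000)/3.400000 = 1.732353
Iteration 2:
  f(1.732353) = 0.001047
  f'(1.732353) = 3.464706
  x_2 = 1.732353 - 0.001047/3.464706 = 1.732051
Iteration 3:
  f(1.732051) = 0.000000
  f'(1.732051) = 3.464102
  x_3 = 1.732051 - 0.000000/3.464102 = 1.732051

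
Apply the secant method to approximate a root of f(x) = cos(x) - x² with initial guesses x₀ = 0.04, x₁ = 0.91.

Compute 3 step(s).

f(x) = cos(x) - x²
x₀ = 0.04, x₁ = 0.91

Secant formula: x_{n+1} = x_n - f(x_n)(x_n - x_{n-1})/(f(x_n) - f(x_{n-1}))

Iteration 1:
  f(0.040000) = 0.997600
  f(0.910000) = -0.214354
  x_2 = 0.910000 - (-0.214354)×(0.910000 - 0.040000)/(-0.214354 - 0.997600)
       = 0.756126
Iteration 2:
  f(0.910000) = -0.214354
  f(0.756126) = 0.155773
  x_3 = 0.756126 - 0.155773×(0.756126 - 0.910000)/(0.155773 - (-0.214354))
       = 0.820886
Iteration 3:
  f(0.756126) = 0.155773
  f(0.820886) = 0.007720
  x_4 = 0.820886 - 0.007720×(0.820886 - 0.756126)/(0.007720 - 0.155773)
       = 0.824263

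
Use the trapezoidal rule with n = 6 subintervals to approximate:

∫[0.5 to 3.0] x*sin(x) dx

f(x) = x*sin(x)
a = 0.5, b = 3.0, n = 6
h = (b - a)/n = 0.416667

Trapezoidal rule: (h/2)[f(x₀) + 2f(x₁) + 2f(x₂) + ... + f(xₙ)]

x_0 = 0.5000, f(x_0) = 0.239713, coefficient = 1
x_1 = 0.9167, f(x_1) = 0.727446, coefficient = 2
x_2 = 1.3333, f(x_2) = 1.295917, coefficient = 2
x_3 = 1.7500, f(x_3) = 1.721975, coefficient = 2
x_4 = 2.1667, f(x_4) = 1.793264, coefficient = 2
x_5 = 2.5833, f(x_5) = 1.368419, coefficient = 2
x_6 = 3.0000, f(x_6) = 0.423360, coefficient = 1

I ≈ (0.416667/2) × 14.477117 = 3.016066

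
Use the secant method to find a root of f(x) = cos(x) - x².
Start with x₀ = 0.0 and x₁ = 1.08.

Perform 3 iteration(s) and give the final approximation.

f(x) = cos(x) - x²
x₀ = 0.0, x₁ = 1.08

Secant formula: x_{n+1} = x_n - f(x_n)(x_n - x_{n-1})/(f(x_n) - f(x_{n-1}))

Iteration 1:
  f(0.000000) = 1.000000
  f(1.080000) = -0.695072
  x_2 = 1.080000 - (-0.695072)×(1.080000 - 0.000000)/(-0.695072 - 1.000000)
       = 0.637141
Iteration 2:
  f(1.080000) = -0.695072
  f(0.637141) = 0.397851
  x_3 = 0.637141 - 0.397851×(0.637141 - 1.080000)/(0.397851 - (-0.695072))
       = 0.798353
Iteration 3:
  f(0.637141) = 0.397851
  f(0.798353) = 0.060520
  x_4 = 0.798353 - 0.060520×(0.798353 - 0.637141)/(0.060520 - 0.397851)
       = 0.827276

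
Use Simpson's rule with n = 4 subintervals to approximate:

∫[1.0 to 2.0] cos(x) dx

f(x) = cos(x)
a = 1.0, b = 2.0, n = 4
h = (b - a)/n = 0.250000

Simpson's rule: (h/3)[f(x₀) + 4f(x₁) + 2f(x₂) + ... + f(xₙ)]

x_0 = 1.0000, f(x_0) = 0.540302, coefficient = 1
x_1 = 1.2500, f(x_1) = 0.315322, coefficient = 4
x_2 = 1.5000, f(x_2) = 0.070737, coefficient = 2
x_3 = 1.7500, f(x_3) = -0.178246, coefficient = 4
x_4 = 2.0000, f(x_4) = -0.416147, coefficient = 1

I ≈ (0.250000/3) × 0.813935 = 0.067828
Exact value: 0.067826
Error: 0.000001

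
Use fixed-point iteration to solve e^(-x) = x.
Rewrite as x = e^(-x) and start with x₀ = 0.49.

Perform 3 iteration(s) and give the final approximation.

Equation: e^(-x) = x
Fixed-point form: x = e^(-x)
x₀ = 0.49

x_1 = g(0.490000) = 0.612626
x_2 = g(0.612626) = 0.541926
x_3 = g(0.541926) = 0.581627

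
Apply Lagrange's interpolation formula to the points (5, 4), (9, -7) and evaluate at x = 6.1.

Lagrange interpolation formula:
P(x) = Σ yᵢ × Lᵢ(x)
where Lᵢ(x) = Π_{j≠i} (x - xⱼ)/(xᵢ - xⱼ)

L_0(6.1) = (6.1 - 9)/(5 - 9) = 0.725000
L_1(6.1) = (6.1 - 5)/(9 - 5) = 0.275000

P(6.1) = 4×L_0(6.1) + (-7)×L_1(6.1)
P(6.1) = 0.975000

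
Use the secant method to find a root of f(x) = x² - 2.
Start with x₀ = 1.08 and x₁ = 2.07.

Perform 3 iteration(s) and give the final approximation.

f(x) = x² - 2
x₀ = 1.08, x₁ = 2.07

Secant formula: x_{n+1} = x_n - f(x_n)(x_n - x_{n-1})/(f(x_n) - f(x_{n-1}))

Iteration 1:
  f(1.080000) = -0.833600
  f(2.070000) = 2.284900
  x_2 = 2.070000 - 2.284900×(2.070000 - 1.080000)/(2.284900 - (-0.833600))
       = 1.344635
Iteration 2:
  f(2.070000) = 2.284900
  f(1.344635) = -0.191957
  x_3 = 1.344635 - (-0.191957)×(1.344635 - 2.070000)/(-0.191957 - 2.284900)
       = 1.400851
Iteration 3:
  f(1.344635) = -0.191957
  f(1.400851) = -0.037617
  x_4 = 1.400851 - (-0.037617)×(1.400851 - 1.344635)/(-0.037617 - (-0.191957))
       = 1.414552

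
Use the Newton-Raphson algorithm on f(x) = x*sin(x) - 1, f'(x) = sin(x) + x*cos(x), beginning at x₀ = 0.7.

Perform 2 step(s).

f(x) = x*sin(x) - 1
f'(x) = sin(x) + x*cos(x)
x₀ = 0.7

Newton-Raphson formula: x_{n+1} = x_n - f(x_n)/f'(x_n)

Iteration 1:
  f(0.700000) = -0.549048
  f'(0.700000) = 1.179607
  x_1 = 0.700000 - (-0.549048)/1.179607 = 1.165450
Iteration 2:
  f(1.165450) = 0.071008
  f'(1.165450) = 1.378546
  x_2 = 1.165450 - 0.071008/1.378546 = 1.113940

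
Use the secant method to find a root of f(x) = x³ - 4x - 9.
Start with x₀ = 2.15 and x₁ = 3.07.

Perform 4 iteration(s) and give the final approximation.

f(x) = x³ - 4x - 9
x₀ = 2.15, x₁ = 3.07

Secant formula: x_{n+1} = x_n - f(x_n)(x_n - x_{n-1})/(f(x_n) - f(x_{n-1}))

Iteration 1:
  f(2.150000) = -7.661625
  f(3.070000) = 7.654443
  x_2 = 3.070000 - 7.654443×(3.070000 - 2.150000)/(7.654443 - (-7.661625))
       = 2.610216
Iteration 2:
  f(3.070000) = 7.654443
  f(2.610216) = -1.656873
  x_3 = 2.610216 - (-1.656873)×(2.610216 - 3.070000)/(-1.656873 - 7.654443)
       = 2.692031
Iteration 3:
  f(2.610216) = -1.656873
  f(2.692031) = -0.258899
  x_4 = 2.692031 - (-0.258899)×(2.692031 - 2.610216)/(-0.258899 - (-1.656873))
       = 2.707182
Iteration 4:
  f(2.692031) = -0.258899
  f(2.707182) = 0.011768
  x_5 = 2.707182 - 0.011768×(2.707182 - 2.692031)/(0.011768 - (-0.258899))
       = 2.706524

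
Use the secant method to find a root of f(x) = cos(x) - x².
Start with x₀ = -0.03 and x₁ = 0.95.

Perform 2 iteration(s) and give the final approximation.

f(x) = cos(x) - x²
x₀ = -0.03, x₁ = 0.95

Secant formula: x_{n+1} = x_n - f(x_n)(x_n - x_{n-1})/(f(x_n) - f(x_{n-1}))

Iteration 1:
  f(-0.030000) = 0.998650
  f(0.950000) = -0.320817
  x_2 = 0.950000 - (-0.320817)×(0.950000 - (-0.030000))/(-0.320817 - 0.998650)
       = 0.711722
Iteration 2:
  f(0.950000) = -0.320817
  f(0.711722) = 0.250691
  x_3 = 0.711722 - 0.250691×(0.711722 - 0.950000)/(0.250691 - (-0.320817))
       = 0.816242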